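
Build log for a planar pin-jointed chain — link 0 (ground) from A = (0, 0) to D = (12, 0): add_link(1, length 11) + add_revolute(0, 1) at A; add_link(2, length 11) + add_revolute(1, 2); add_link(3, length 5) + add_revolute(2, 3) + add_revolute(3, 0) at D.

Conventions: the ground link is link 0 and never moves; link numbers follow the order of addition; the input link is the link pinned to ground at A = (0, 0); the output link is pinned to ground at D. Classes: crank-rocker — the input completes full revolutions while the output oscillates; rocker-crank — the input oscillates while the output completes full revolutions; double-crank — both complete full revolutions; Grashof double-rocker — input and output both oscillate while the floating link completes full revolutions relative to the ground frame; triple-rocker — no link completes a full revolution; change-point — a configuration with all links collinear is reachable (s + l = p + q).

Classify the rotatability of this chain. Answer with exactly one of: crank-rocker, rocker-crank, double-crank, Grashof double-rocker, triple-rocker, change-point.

lengths: ground=12, input=11, coupler=11, output=5
sorted: s=5 (shortest), l=12 (longest), p+q=22
s + l = 17 vs p + q = 22
s + l < p + q (Grashof) with shortest = output link → rocker-crank

rocker-crank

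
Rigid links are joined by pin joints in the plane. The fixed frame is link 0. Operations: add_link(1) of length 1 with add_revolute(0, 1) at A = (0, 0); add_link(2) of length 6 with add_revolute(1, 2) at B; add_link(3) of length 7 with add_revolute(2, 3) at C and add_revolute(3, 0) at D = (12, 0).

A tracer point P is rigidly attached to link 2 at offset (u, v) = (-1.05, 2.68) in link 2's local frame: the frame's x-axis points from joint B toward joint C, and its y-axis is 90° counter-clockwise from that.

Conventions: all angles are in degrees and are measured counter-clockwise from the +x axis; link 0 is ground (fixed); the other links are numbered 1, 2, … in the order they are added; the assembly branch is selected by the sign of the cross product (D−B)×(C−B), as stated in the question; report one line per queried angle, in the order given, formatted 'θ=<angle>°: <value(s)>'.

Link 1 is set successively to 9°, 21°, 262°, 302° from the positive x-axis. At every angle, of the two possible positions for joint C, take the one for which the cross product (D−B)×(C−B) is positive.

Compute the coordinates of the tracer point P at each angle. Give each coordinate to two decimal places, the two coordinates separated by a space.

A=(0,0), D=(12.00,0)
θ=9°: B = A + 1.00·(cos9°, sin9°) = (0.9877, 0.1564)
θ=9°: |BD| = 11.0134
θ=9°: circle(B,6.00) ∩ circle(D,7.00): a=4.9165, h=3.4392
θ=9°:   candidates: C₊=(5.9526,3.5254) cross=37.877; C₋=(5.8549,-3.3522) cross=-37.877
θ=9°:   branch + wants cross > 0 → take C=(5.9526,3.5254) (cross=37.877)
θ=9°: ex = (C−B)/|BC| = (0.8275,0.5615); ey = (-0.5615,0.8275)
θ=9°: P = B + -1.05·ex + 2.68·ey = (-1.3860,1.7845)
θ=21°: B = A + 1.00·(cos21°, sin21°) = (0.9336, 0.3584)
θ=21°: |BD| = 11.0722
θ=21°: circle(B,6.00) ∩ circle(D,7.00): a=4.9491, h=3.3922
θ=21°:   candidates: C₊=(5.9898,3.5886) cross=37.559; C₋=(5.7703,-3.1922) cross=-37.559
θ=21°:   branch + wants cross > 0 → take C=(5.9898,3.5886) (cross=37.559)
θ=21°: ex = (C−B)/|BC| = (0.8427,0.5384); ey = (-0.5384,0.8427)
θ=21°: P = B + -1.05·ex + 2.68·ey = (-1.3941,2.0515)
θ=262°: B = A + 1.00·(cos262°, sin262°) = (-0.1392, -0.9903)
θ=262°: |BD| = 12.1795
θ=262°: circle(B,6.00) ∩ circle(D,7.00): a=5.5561, h=2.2650
θ=262°:   candidates: C₊=(5.2143,1.7190) cross=27.586; C₋=(5.5827,-2.7960) cross=-27.586
θ=262°:   branch + wants cross > 0 → take C=(5.2143,1.7190) (cross=27.586)
θ=262°: ex = (C−B)/|BC| = (0.8923,0.4515); ey = (-0.4515,0.8923)
θ=262°: P = B + -1.05·ex + 2.68·ey = (-2.2862,0.9269)
θ=302°: B = A + 1.00·(cos302°, sin302°) = (0.5299, -0.8480)
θ=302°: |BD| = 11.5014
θ=302°: circle(B,6.00) ∩ circle(D,7.00): a=5.1855, h=3.0183
θ=302°:   candidates: C₊=(5.4788,2.5444) cross=34.715; C₋=(5.9239,-3.4758) cross=-34.715
θ=302°:   branch + wants cross > 0 → take C=(5.4788,2.5444) (cross=34.715)
θ=302°: ex = (C−B)/|BC| = (0.8248,0.5654); ey = (-0.5654,0.8248)
θ=302°: P = B + -1.05·ex + 2.68·ey = (-1.8514,0.7688)

θ=9°: -1.39 1.78
θ=21°: -1.39 2.05
θ=262°: -2.29 0.93
θ=302°: -1.85 0.77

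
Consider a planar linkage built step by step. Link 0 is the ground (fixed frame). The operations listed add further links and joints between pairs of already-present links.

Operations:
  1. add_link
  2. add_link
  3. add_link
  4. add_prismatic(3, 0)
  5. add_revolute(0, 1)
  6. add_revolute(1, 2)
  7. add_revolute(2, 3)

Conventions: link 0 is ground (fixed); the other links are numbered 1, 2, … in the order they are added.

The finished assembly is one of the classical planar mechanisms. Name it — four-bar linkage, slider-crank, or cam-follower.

links: 4 (incl. ground); joints: 3 revolute, 1 prismatic, 0 higher (cam) pair, forming one closed loop
4 links, 3 revolutes + 1 prismatic in one loop → slider-crank

slider-crank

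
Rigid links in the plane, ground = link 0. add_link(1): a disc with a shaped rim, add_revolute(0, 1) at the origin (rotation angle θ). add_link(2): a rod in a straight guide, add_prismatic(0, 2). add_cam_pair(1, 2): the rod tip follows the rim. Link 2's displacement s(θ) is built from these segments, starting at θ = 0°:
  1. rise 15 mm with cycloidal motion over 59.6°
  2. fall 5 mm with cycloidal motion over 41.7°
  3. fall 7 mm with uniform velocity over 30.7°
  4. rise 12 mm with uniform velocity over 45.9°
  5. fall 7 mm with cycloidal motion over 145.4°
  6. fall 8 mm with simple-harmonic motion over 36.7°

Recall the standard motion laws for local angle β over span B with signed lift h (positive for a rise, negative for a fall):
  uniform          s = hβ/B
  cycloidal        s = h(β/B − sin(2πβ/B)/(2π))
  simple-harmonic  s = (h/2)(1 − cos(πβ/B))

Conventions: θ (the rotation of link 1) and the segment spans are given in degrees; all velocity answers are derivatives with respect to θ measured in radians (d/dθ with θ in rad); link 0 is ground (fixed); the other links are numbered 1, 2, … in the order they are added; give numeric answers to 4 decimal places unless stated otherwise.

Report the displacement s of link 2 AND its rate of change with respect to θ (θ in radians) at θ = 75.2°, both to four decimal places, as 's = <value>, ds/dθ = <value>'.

segment 1 (0° to 59.6°, cycloidal, h = 15) is passed completely: s = 0.0000 + (15) = 15.0000
θ = 75.2° falls in segment 2 (59.6° to 101.3°, cycloidal, h = -5): β = 75.2 − 59.6 = 15.6°, B = 41.7°; Δs = -5·(0.3741 − sin(2π·0.3741)/(2π)) = -1.3046; s = 15.0000 − 1.3046 = 13.6954
velocity in seg [59.6°–101.3°] (cycloidal), θ in radians: β = 15.6° = 0.2723 rad, B = 41.7° = 0.7278 rad; ds/dθ = (h/B)(1 − cos(2πβ/B)) = ((-5)/0.7278)(1 − cos(2π·0.3741)) = -11.700294 mm/rad

s = 13.6954, ds/dθ = -11.7003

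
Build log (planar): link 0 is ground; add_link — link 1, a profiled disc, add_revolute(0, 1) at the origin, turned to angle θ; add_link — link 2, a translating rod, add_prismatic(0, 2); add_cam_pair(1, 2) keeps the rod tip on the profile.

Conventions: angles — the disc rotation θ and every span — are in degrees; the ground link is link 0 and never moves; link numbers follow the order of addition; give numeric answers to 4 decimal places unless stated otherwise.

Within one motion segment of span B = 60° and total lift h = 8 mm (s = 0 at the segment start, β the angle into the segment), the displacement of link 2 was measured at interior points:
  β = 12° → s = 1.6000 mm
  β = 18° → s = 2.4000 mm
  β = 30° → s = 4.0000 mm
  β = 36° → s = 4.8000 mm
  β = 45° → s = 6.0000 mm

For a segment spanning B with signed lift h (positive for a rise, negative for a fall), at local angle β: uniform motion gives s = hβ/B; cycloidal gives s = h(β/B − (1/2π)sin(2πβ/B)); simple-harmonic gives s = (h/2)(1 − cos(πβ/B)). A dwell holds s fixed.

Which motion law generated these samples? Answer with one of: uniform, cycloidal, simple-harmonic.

candidates at β/B = r: uniform s = h·r (linear in β); cycloidal s = h·(r − sin(2πr)/(2π)); simple-harmonic s = (h/2)(1 − cos(πr))
β=12°: printed 1.6000 | uniform 1.6000, cycloidal 0.3891, simple-harmonic 0.7639
β=18°: printed 2.4000 | uniform 2.4000, cycloidal 1.1891, simple-harmonic 1.6489
β=30°: printed 4.0000 | uniform 4.0000, cycloidal 4.0000, simple-harmonic 4.0000
β=36°: printed 4.8000 | uniform 4.8000, cycloidal 5.5484, simple-harmonic 5.2361
β=45°: printed 6.0000 | uniform 6.0000, cycloidal 7.2732, simple-harmonic 6.8284
only one law matches every sample → uniform

uniform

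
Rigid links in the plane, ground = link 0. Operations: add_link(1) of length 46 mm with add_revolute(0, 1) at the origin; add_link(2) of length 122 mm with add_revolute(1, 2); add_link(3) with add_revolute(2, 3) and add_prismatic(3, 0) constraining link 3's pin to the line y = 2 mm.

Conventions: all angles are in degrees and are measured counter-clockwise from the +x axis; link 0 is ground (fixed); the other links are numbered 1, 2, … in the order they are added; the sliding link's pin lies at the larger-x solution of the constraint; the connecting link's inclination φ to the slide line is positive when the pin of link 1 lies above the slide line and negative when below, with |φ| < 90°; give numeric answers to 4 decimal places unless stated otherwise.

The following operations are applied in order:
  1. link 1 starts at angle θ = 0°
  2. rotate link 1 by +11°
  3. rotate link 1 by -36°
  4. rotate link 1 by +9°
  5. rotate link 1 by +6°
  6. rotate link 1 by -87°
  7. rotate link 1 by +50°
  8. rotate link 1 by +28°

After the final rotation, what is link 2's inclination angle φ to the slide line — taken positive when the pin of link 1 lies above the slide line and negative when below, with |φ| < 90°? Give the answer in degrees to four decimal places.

geometry: r = 46 mm, L = 122 mm, e = 2 mm; θ starts at 0°
rotate link 1 by +11°: θ ← 0° +11° = 11°
rotate link 1 by -36°: θ ← 11° -36° = -25°
rotate link 1 by +9°: θ ← -25° +9° = -16°
rotate link 1 by +6°: θ ← -16° +6° = -10°
rotate link 1 by -87°: θ ← -10° -87° = -97°
rotate link 1 by +50°: θ ← -97° +50° = -47°
rotate link 1 by +28°: θ ← -47° +28° = -19°
h = r sin θ − e = -14.976135 − 2 = -16.976135
sin φ = h / L = -16.976135 / 122 = -0.13914865
φ = arcsin(-0.13914865) = -7.998585°

-7.9986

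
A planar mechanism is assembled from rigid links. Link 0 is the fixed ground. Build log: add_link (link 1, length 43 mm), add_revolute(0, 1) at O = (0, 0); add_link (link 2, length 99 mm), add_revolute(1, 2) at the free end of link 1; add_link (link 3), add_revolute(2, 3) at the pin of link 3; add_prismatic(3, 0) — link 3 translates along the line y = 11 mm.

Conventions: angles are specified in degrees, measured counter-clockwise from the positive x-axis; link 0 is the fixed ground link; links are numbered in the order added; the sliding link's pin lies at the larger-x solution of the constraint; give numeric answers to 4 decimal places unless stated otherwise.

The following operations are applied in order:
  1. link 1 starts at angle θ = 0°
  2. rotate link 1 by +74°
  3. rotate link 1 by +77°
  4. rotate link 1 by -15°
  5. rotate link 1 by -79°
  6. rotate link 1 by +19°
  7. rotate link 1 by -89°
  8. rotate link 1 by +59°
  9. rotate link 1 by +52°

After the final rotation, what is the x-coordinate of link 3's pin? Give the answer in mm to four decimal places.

geometry: r = 43 mm, L = 99 mm, e = 11 mm; θ starts at 0°
rotate link 1 by +74°: θ ← 0° +74° = 74°
rotate link 1 by +77°: θ ← 74° +77° = 151°
rotate link 1 by -15°: θ ← 151° -15° = 136°
rotate link 1 by -79°: θ ← 136° -79° = 57°
rotate link 1 by +19°: θ ← 57° +19° = 76°
rotate link 1 by -89°: θ ← 76° -89° = -13°
rotate link 1 by +59°: θ ← -13° +59° = 46°
rotate link 1 by +52°: θ ← 46° +52° = 98°
crank pin P = (r cos θ, r sin θ) = (-5.984443, 42.581527)
h = r sin θ − e = 42.581527 − 11 = 31.581527
x = r cos θ + √(L² − h²) = -5.984443 + 93.827539 = 87.843096

87.8431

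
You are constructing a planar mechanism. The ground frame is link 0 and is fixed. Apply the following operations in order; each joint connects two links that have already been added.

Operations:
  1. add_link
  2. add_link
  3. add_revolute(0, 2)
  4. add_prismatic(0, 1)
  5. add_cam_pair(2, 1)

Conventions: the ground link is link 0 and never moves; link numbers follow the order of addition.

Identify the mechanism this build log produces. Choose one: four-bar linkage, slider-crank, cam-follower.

links: 3 (incl. ground); joints: 1 revolute, 1 prismatic, 1 higher (cam) pair, forming one closed loop
3 links, revolute + prismatic + higher pair in one loop → cam-follower

cam-follower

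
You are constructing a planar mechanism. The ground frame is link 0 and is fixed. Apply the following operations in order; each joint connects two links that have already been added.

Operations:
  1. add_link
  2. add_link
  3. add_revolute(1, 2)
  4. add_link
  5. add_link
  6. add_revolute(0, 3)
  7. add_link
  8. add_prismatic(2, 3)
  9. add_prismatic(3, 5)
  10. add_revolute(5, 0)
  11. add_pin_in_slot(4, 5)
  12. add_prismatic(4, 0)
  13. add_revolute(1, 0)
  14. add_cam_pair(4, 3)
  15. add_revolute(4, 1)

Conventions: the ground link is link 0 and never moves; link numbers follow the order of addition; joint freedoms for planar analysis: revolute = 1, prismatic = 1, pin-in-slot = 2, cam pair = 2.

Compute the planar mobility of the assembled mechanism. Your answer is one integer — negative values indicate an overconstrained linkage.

(L,J1,J2)=(1,0,0); link0 fixed
link1: (2,0,0)
link2: (3,0,0)
R 1-2 [J1]: (3,1,0)
link3: (4,1,0)
link4: (5,1,0)
R 0-3 [J1]: (5,2,0)
link5: (6,2,0)
P 2-3 [J1]: (6,3,0)
P 3-5 [J1]: (6,4,0)
R 5-0 [J1]: (6,5,0)
PS 4-5 [J2]: (6,5,1)
P 4-0 [J1]: (6,6,1)
R 1-0 [J1]: (6,7,1)
C 4-3 [J2]: (6,7,2)
R 4-1 [J1]: (6,8,2)
Grübler: 3·5 − 2·8 − 2 = -3

M = -3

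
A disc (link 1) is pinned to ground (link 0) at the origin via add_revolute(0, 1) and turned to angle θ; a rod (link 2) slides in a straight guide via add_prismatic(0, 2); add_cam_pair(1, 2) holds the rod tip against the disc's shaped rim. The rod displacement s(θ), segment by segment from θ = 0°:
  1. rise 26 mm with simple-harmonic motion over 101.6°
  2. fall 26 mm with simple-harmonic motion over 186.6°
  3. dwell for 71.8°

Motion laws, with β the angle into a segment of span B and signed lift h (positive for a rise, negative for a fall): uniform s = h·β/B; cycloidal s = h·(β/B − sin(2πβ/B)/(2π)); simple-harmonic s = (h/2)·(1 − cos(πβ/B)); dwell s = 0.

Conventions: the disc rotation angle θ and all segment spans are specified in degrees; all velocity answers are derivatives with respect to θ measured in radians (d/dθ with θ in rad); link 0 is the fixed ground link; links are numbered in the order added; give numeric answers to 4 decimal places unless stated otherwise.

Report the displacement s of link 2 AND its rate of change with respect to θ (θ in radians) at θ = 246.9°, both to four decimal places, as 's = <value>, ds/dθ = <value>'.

segment 1 (0° to 101.6°, simple-harmonic, h = 26) is passed completely: s = 0.0000 + (26) = 26.0000
θ = 246.9° falls in segment 2 (101.6° to 288.2°, simple-harmonic, h = -26): β = 246.9 − 101.6 = 145.3°, B = 186.6°; Δs = -26/2·(1 − cos(π·0.7787)) = -22.9820; s = 26.0000 − 22.9820 = 3.0180
velocity in seg [101.6°–288.2°] (simple-harmonic), θ in radians: β = 145.3° = 2.5360 rad, B = 186.6° = 3.2568 rad; ds/dθ = (πh/(2B)) sin(πβ/B) = (π·(-26)/(2·3.2568)) sin(π·0.7787) = -8.033694 mm/rad

s = 3.0180, ds/dθ = -8.0337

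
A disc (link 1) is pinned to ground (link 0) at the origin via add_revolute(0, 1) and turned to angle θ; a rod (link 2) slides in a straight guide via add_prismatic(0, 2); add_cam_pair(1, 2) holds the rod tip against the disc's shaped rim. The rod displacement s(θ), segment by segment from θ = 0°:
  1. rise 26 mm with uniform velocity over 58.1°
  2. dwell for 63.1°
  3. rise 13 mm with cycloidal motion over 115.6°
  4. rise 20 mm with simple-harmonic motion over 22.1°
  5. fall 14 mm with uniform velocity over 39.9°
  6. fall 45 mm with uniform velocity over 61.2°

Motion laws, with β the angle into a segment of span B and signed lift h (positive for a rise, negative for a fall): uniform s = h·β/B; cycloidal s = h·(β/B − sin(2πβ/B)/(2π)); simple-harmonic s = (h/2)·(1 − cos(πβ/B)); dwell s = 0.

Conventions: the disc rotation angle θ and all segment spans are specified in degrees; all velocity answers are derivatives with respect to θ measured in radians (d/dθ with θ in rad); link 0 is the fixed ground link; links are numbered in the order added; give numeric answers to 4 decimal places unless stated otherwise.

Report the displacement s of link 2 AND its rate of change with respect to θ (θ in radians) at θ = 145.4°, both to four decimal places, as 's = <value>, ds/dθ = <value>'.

segment 1 (0° to 58.1°, uniform, h = 26) is passed completely: s = 0.0000 + (26) = 26.0000
segment 2 (58.1° to 121.2°, dwell): s unchanged at 26.0000
θ = 145.4° falls in segment 3 (121.2° to 236.8°, cycloidal, h = 13): β = 145.4 − 121.2 = 24.2°, B = 115.6°; Δs = 13·(0.2093 − sin(2π·0.2093)/(2π)) = 0.7196; s = 26.0000 + 0.7196 = 26.7196
velocity in seg [121.2°–236.8°] (cycloidal), θ in radians: β = 24.2° = 0.4224 rad, B = 115.6° = 2.0176 rad; ds/dθ = (h/B)(1 − cos(2πβ/B)) = (13/2.0176)(1 − cos(2π·0.2093)) = 4.815148 mm/rad

s = 26.7196, ds/dθ = 4.8151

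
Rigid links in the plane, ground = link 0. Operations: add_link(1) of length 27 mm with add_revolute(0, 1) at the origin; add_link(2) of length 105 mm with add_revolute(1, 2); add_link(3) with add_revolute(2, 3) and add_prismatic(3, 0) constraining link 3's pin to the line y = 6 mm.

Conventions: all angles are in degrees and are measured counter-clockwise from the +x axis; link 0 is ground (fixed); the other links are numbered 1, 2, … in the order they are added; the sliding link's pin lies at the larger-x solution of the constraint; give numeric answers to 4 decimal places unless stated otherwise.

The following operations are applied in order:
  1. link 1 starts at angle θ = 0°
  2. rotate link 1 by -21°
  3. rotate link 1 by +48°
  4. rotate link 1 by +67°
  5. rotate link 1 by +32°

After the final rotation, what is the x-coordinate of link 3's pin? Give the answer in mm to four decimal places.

geometry: r = 27 mm, L = 105 mm, e = 6 mm; θ starts at 0°
rotate link 1 by -21°: θ ← 0° -21° = -21°
rotate link 1 by +48°: θ ← -21° +48° = 27°
rotate link 1 by +67°: θ ← 27° +67° = 94°
rotate link 1 by +32°: θ ← 94° +32° = 126°
crank pin P = (r cos θ, r sin θ) = (-15.870202, 21.843459)
h = r sin θ − e = 21.843459 − 6 = 15.843459
x = r cos θ + √(L² − h²) = -15.870202 + 103.797807 = 87.927606

87.9276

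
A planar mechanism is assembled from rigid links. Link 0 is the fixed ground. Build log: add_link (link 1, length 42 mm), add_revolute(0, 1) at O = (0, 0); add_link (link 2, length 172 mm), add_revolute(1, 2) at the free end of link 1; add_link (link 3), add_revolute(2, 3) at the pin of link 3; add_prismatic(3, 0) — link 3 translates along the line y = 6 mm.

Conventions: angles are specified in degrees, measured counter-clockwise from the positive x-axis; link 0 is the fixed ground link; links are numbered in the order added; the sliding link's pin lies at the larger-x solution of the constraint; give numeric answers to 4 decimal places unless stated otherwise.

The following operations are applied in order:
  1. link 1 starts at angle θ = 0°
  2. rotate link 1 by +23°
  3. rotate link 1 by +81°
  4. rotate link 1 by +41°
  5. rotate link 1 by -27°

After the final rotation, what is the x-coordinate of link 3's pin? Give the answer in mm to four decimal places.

geometry: r = 42 mm, L = 172 mm, e = 6 mm; θ starts at 0°
rotate link 1 by +23°: θ ← 0° +23° = 23°
rotate link 1 by +81°: θ ← 23° +81° = 104°
rotate link 1 by +41°: θ ← 104° +41° = 145°
rotate link 1 by -27°: θ ← 145° -27° = 118°
crank pin P = (r cos θ, r sin θ) = (-19.717806, 37.083799)
h = r sin θ − e = 37.083799 − 6 = 31.083799
x = r cos θ + √(L² − h²) = -19.717806 + 169.167956 = 149.450151

149.4502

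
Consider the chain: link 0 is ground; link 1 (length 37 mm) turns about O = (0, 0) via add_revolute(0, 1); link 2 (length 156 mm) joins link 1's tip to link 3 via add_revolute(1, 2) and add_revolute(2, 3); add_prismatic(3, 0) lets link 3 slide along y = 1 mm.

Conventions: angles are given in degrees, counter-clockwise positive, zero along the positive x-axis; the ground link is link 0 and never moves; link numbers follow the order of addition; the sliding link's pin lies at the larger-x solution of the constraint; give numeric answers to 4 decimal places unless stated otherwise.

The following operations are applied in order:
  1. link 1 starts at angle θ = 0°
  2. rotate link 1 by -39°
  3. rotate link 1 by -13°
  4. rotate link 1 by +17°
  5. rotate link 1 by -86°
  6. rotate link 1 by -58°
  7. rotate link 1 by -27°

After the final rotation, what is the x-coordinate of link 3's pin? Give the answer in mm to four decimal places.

geometry: r = 37 mm, L = 156 mm, e = 1 mm; θ starts at 0°
rotate link 1 by -39°: θ ← 0° -39° = -39°
rotate link 1 by -13°: θ ← -39° -13° = -52°
rotate link 1 by +17°: θ ← -52° +17° = -35°
rotate link 1 by -86°: θ ← -35° -86° = -121°
rotate link 1 by -58°: θ ← -121° -58° = -179°
rotate link 1 by -27°: θ ← -179° -27° = -206°
crank pin P = (r cos θ, r sin θ) = (-33.255380, 16.219732)
h = r sin θ − e = 16.219732 − 1 = 15.219732
x = r cos θ + √(L² − h²) = -33.255380 + 155.255788 = 122.000408

122.0004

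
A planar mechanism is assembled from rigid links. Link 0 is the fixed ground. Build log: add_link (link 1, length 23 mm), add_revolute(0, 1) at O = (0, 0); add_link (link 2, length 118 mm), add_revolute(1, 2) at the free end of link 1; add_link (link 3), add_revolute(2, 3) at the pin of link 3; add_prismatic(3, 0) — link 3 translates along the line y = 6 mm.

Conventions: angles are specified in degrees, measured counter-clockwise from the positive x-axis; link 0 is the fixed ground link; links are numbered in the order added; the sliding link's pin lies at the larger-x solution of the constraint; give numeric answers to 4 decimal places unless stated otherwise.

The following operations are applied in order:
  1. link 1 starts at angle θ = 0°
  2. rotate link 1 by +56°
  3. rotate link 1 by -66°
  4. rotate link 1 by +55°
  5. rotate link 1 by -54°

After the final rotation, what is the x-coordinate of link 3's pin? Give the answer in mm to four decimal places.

geometry: r = 23 mm, L = 118 mm, e = 6 mm; θ starts at 0°
rotate link 1 by +56°: θ ← 0° +56° = 56°
rotate link 1 by -66°: θ ← 56° -66° = -10°
rotate link 1 by +55°: θ ← -10° +55° = 45°
rotate link 1 by -54°: θ ← 45° -54° = -9°
crank pin P = (r cos θ, r sin θ) = (22.716832, -3.597993)
h = r sin θ − e = -3.597993 − 6 = -9.597993
x = r cos θ + √(L² − h²) = 22.716832 + 117.609007 = 140.325839

140.3258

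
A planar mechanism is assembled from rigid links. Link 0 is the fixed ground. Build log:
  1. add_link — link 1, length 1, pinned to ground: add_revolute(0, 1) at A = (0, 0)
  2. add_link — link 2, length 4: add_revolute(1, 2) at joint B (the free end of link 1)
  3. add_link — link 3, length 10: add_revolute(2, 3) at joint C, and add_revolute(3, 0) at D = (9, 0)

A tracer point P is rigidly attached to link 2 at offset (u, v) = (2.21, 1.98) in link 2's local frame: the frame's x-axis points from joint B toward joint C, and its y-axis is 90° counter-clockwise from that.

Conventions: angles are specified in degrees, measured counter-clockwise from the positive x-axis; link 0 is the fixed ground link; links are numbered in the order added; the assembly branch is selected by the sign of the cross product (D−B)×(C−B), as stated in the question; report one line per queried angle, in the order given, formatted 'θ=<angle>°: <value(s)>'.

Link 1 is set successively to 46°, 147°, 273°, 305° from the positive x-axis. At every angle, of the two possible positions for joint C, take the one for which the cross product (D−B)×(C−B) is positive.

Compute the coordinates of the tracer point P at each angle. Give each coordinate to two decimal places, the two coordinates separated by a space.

A=(0,0), D=(9.00,0)
θ=46°: B = A + 1.00·(cos46°, sin46°) = (0.6947, 0.7193)
θ=46°: |BD| = 8.3364
θ=46°: circle(B,4.00) ∩ circle(D,10.00): a=-0.8699, h=3.9043
θ=46°:   candidates: C₊=(0.1649,4.6841) cross=32.548; C₋=(-0.5089,-3.0953) cross=-32.548
θ=46°:   branch + wants cross > 0 → take C=(0.1649,4.6841) (cross=32.548)
θ=46°: ex = (C−B)/|BC| = (-0.1324,0.9912); ey = (-0.9912,-0.1324)
θ=46°: P = B + 2.21·ex + 1.98·ey = (-1.5606,2.6476)
θ=147°: B = A + 1.00·(cos147°, sin147°) = (-0.8387, 0.5446)
θ=147°: |BD| = 9.8537
θ=147°: circle(B,4.00) ∩ circle(D,10.00): a=0.6645, h=3.9444
θ=147°:   candidates: C₊=(0.0429,4.4463) cross=38.867; C₋=(-0.3932,-3.4305) cross=-38.867
θ=147°:   branch + wants cross > 0 → take C=(0.0429,4.4463) (cross=38.867)
θ=147°: ex = (C−B)/|BC| = (0.2204,0.9754); ey = (-0.9754,0.2204)
θ=147°: P = B + 2.21·ex + 1.98·ey = (-2.2829,3.1367)
θ=273°: B = A + 1.00·(cos273°, sin273°) = (0.0523, -0.9986)
θ=273°: |BD| = 9.0032
θ=273°: circle(B,4.00) ∩ circle(D,10.00): a=-0.1634, h=3.9967
θ=273°:   candidates: C₊=(-0.5534,2.9552) cross=35.983; C₋=(0.3333,-4.9888) cross=-35.983
θ=273°:   branch + wants cross > 0 → take C=(-0.5534,2.9552) (cross=35.983)
θ=273°: ex = (C−B)/|BC| = (-0.1514,0.9885); ey = (-0.9885,-0.1514)
θ=273°: P = B + 2.21·ex + 1.98·ey = (-2.2395,0.8861)
θ=305°: B = A + 1.00·(cos305°, sin305°) = (0.5736, -0.8192)
θ=305°: |BD| = 8.4661
θ=305°: circle(B,4.00) ∩ circle(D,10.00): a=-0.7279, h=3.9332
θ=305°:   candidates: C₊=(-0.5314,3.0252) cross=33.299; C₋=(0.2297,-4.8043) cross=-33.299
θ=305°:   branch + wants cross > 0 → take C=(-0.5314,3.0252) (cross=33.299)
θ=305°: ex = (C−B)/|BC| = (-0.2763,0.9611); ey = (-0.9611,-0.2763)
θ=305°: P = B + 2.21·ex + 1.98·ey = (-1.9399,0.7579)

θ=46°: -1.56 2.65
θ=147°: -2.28 3.14
θ=273°: -2.24 0.89
θ=305°: -1.94 0.76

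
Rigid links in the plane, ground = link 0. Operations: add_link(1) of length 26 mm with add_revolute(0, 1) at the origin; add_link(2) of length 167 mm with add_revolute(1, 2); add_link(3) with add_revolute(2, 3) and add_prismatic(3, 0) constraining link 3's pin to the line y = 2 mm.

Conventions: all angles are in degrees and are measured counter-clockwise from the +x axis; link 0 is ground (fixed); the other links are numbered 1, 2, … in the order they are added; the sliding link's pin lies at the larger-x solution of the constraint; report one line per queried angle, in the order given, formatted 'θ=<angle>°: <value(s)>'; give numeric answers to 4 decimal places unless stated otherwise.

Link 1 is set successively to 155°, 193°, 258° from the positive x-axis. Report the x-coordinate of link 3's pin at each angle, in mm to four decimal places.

geometry: r = 26 mm, L = 167 mm, e = 2 mm
θ=155°: crank pin P = (r cos θ, r sin θ) = (-23.564002, 10.988075)
θ=155°: h = r sin θ − e = 10.988075 − 2 = 8.988075
θ=155°: x = r cos θ + √(L² − h²) = -23.564002 + 166.757952 = 143.193949
θ=193°: crank pin P = (r cos θ, r sin θ) = (-25.333622, -5.848727)
θ=193°: h = r sin θ − e = -5.848727 − 2 = -7.848727
θ=193°: x = r cos θ + √(L² − h²) = -25.333622 + 166.815459 = 141.481838
θ=258°: crank pin P = (r cos θ, r sin θ) = (-5.405704, -25.431838)
θ=258°: h = r sin θ − e = -25.431838 − 2 = -27.431838
θ=258°: x = r cos θ + √(L² − h²) = -5.405704 + 164.731583 = 159.325879

θ=155°: 143.1939
θ=193°: 141.4818
θ=258°: 159.3259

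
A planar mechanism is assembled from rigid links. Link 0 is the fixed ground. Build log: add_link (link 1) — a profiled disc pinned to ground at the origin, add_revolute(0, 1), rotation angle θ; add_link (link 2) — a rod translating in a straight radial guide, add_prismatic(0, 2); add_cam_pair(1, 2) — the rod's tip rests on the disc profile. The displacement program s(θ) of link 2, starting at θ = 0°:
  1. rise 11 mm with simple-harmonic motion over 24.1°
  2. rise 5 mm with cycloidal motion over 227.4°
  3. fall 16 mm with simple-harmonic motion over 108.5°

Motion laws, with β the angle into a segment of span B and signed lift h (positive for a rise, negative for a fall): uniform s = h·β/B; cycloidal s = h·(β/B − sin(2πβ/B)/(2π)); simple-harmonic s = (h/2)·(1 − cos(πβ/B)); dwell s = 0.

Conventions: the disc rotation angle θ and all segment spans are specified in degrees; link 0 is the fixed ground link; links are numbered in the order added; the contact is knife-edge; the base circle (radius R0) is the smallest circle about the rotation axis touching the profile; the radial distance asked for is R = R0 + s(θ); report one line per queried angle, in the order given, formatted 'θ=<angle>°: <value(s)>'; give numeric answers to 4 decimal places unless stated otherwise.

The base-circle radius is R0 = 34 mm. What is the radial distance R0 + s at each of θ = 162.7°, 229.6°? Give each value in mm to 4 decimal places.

seg 1 [0°–24.1°] simple-harmonic, h=11: full span → s += 11 → s = 11.0000
seg 2 [24.1°–251.5°] cycloidal, h=5: θ=162.7° here. β=138.6, B=227.4. 5·(0.6095 − sin(2π·0.6095)/(2π)) = 3.5528 → s = 14.5528
seg 2 [24.1°–251.5°] cycloidal, h=5: θ=229.6° here. β=205.5, B=227.4. 5·(0.9037 − sin(2π·0.9037)/(2π)) = 4.9711 → s = 15.9711
θ=162.7°: R = R0 + s = 34 + 14.5528 = 48.5528
θ=229.6°: R = R0 + s = 34 + 15.9711 = 49.9711

θ=162.7°: 48.5528
θ=229.6°: 49.9711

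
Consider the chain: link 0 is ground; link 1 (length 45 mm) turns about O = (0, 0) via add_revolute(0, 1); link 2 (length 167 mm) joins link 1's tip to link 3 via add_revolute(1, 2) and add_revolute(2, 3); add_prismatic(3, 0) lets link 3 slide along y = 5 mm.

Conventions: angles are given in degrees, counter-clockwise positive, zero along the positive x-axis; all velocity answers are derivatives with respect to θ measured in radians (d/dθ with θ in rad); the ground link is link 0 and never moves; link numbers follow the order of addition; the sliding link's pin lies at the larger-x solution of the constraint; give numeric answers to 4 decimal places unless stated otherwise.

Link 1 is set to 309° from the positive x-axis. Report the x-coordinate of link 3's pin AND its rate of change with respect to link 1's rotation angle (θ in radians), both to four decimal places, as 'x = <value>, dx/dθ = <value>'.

geometry: r = 45 mm, L = 167 mm, e = 5 mm
crank pin P = (r cos θ, r sin θ) = (28.319418, -34.971568)
h = r sin θ − e = -34.971568 − 5 = -39.971568
x = r cos θ + √(L² − h²) = 28.319418 + 162.145841 = 190.465259
dx/dθ = −r sin θ − h·r cos θ/√(L² − h²) (θ in radians; h = -39.971568) = 41.952762

x = 190.4653, dx/dθ = 41.9528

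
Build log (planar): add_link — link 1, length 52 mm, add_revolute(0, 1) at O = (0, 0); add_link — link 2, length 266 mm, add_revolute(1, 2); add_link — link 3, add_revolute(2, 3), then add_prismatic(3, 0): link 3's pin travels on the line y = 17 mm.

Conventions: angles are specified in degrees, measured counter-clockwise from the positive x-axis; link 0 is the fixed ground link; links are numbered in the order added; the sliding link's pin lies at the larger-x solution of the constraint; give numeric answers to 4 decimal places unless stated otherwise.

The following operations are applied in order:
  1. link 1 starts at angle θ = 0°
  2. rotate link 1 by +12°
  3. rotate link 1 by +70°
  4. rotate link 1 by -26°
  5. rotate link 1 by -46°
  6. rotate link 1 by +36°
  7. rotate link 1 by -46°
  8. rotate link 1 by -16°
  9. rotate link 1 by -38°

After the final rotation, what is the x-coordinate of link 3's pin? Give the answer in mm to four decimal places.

geometry: r = 52 mm, L = 266 mm, e = 17 mm; θ starts at 0°
rotate link 1 by +12°: θ ← 0° +12° = 12°
rotate link 1 by +70°: θ ← 12° +70° = 82°
rotate link 1 by -26°: θ ← 82° -26° = 56°
rotate link 1 by -46°: θ ← 56° -46° = 10°
rotate link 1 by +36°: θ ← 10° +36° = 46°
rotate link 1 by -46°: θ ← 46° -46° = 0°
rotate link 1 by -16°: θ ← 0° -16° = -16°
rotate link 1 by -38°: θ ← -16° -38° = -54°
crank pin P = (r cos θ, r sin θ) = (30.564833, -42.068884)
h = r sin θ − e = -42.068884 − 17 = -59.068884
x = r cos θ + √(L² − h²) = 30.564833 + 259.358568 = 289.923401

289.9234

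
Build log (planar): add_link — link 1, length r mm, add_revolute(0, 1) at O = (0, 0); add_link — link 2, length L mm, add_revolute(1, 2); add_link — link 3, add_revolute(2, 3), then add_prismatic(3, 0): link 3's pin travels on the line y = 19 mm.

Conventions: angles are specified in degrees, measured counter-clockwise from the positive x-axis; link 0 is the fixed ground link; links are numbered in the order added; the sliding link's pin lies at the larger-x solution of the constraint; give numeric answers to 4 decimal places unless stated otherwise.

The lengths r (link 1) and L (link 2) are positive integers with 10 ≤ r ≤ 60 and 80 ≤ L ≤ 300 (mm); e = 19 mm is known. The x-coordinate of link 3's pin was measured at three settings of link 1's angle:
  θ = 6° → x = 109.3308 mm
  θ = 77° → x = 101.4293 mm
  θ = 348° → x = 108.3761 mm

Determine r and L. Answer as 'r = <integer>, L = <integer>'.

constraint per measurement: (x − r cos θ)² + (r sin θ − e)² = L²
subtracting the θ₁ and θ₂ equations cancels the r² and L² terms:
r = (x₁² − x₂²) / (2[(x₁cos θ₁ + e sin θ₁) − (x₂cos θ₂ + e sin θ₂)]) = 12.0000 → r = 12
L² = (x₁ − r cos θ₁)² + (r sin θ₁ − e)² = 9800.9939 → L = 99.0000 → L = 99
check at θ₃=348°: x = 108.3761 (printed 108.3761) ✓

r = 12, L = 99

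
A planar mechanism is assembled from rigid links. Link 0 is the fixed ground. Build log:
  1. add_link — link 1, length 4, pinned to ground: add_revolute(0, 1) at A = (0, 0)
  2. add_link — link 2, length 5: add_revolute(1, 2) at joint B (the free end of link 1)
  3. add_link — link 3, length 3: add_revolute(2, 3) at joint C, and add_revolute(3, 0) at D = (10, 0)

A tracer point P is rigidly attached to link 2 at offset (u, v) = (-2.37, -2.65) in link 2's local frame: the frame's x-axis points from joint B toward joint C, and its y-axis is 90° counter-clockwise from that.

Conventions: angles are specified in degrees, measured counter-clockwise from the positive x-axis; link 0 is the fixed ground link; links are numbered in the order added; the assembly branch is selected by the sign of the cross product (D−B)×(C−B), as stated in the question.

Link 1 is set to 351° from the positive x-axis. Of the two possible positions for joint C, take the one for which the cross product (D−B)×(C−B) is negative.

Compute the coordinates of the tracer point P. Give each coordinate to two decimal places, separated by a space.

A=(0,0), D=(10.00,0)
B = A + 4.00·(cos351°, sin351°) = (3.9508, -0.6257)
|BD| = 6.0815
circle(B,5.00) ∩ circle(D,3.00): a=4.3562, h=2.4542
  candidates: C₊=(8.0313,2.2637) cross=14.926; C₋=(8.5364,-2.6187) cross=-14.926
  branch - wants cross < 0 → take C=(8.5364,-2.6187) (cross=-14.926)
ex = (C−B)/|BC| = (0.9171,-0.3986); ey = (0.3986,0.9171)
P = B + -2.37·ex + -2.65·ey = (0.7209,-2.1114)

0.72 -2.11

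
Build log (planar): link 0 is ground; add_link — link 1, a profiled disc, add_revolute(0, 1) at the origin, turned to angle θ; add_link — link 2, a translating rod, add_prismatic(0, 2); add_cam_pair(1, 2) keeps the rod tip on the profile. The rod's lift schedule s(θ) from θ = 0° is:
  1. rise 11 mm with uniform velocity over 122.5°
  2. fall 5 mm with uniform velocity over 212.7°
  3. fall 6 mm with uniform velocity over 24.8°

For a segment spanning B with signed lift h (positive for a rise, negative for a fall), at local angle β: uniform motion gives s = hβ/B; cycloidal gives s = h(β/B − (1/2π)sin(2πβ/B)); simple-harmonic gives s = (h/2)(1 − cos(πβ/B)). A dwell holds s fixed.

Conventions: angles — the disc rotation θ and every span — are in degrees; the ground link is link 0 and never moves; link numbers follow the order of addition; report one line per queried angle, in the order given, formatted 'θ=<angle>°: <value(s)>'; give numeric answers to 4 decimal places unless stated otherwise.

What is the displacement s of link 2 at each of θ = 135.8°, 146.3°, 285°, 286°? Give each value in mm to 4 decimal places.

seg 1 [0°–122.5°] uniform, h=11: full span → s += 11 → s = 11.0000
seg 2 [122.5°–335.2°] uniform, h=-5: θ=135.8° here. β=13.3, B=212.7. -5·13.3/212.7 = -0.3126 → s = 10.6874
seg 2 [122.5°–335.2°] uniform, h=-5: θ=146.3° here. β=23.8, B=212.7. -5·23.8/212.7 = -0.5595 → s = 10.4405
seg 2 [122.5°–335.2°] uniform, h=-5: θ=285° here. β=162.5, B=212.7. -5·162.5/212.7 = -3.8199 → s = 7.1801
seg 2 [122.5°–335.2°] uniform, h=-5: θ=286° here. β=163.5, B=212.7. -5·163.5/212.7 = -3.8434 → s = 7.1566

θ=135.8°: 10.6874
θ=146.3°: 10.4405
θ=285°: 7.1801
θ=286°: 7.1566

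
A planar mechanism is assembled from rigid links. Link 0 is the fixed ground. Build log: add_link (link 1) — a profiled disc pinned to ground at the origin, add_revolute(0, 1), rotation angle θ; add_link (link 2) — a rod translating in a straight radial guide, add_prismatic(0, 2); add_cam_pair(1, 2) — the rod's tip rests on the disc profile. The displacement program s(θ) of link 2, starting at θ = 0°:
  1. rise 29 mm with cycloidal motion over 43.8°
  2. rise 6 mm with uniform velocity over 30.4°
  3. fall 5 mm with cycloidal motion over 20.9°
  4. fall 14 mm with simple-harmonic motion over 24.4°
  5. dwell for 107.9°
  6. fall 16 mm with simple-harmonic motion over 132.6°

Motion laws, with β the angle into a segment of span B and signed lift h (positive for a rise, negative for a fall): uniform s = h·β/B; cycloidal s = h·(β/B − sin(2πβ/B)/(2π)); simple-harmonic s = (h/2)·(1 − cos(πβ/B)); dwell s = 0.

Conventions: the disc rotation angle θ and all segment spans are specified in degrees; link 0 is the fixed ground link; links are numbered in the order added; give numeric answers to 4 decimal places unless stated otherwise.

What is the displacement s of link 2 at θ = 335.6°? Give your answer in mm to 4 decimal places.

seg 1 [0°–43.8°] cycloidal, h=29: full span → s += 29 → s = 29.0000
seg 2 [43.8°–74.2°] uniform, h=6: full span → s += 6 → s = 35.0000
seg 3 [74.2°–95.1°] cycloidal, h=-5: full span → s += -5 → s = 30.0000
seg 4 [95.1°–119.5°] simple-harmonic, h=-14: full span → s += -14 → s = 16.0000
seg 5 [119.5°–227.4°] dwell: s stays 16.0000
seg 6 [227.4°–360°] simple-harmonic, h=-16: θ=335.6° here. β=108.2, B=132.6. -16/2·(1 − cos(π·0.8160)) = -14.7001 → s = 1.2999

1.2999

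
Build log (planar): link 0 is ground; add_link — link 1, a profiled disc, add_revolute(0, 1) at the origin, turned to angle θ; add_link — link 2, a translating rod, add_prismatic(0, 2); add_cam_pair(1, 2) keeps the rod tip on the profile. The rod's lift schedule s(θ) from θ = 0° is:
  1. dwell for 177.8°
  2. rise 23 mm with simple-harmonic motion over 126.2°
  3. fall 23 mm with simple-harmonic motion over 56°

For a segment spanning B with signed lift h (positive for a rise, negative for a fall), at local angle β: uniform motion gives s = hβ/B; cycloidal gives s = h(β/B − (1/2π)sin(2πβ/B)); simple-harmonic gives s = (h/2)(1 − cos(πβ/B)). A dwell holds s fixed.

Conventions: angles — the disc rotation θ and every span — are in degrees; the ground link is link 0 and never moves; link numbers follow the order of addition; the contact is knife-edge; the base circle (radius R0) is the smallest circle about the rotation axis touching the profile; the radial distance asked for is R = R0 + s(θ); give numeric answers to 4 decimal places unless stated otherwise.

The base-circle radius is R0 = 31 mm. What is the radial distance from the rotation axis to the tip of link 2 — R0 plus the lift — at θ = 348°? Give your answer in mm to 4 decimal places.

seg 1 [0°–177.8°] dwell: s stays 0.0000
seg 2 [177.8°–304°] simple-harmonic, h=23: full span → s += 23 → s = 23.0000
seg 3 [304°–360°] simple-harmonic, h=-23: θ=348° here. β=44, B=56. -23/2·(1 − cos(π·0.7857)) = -20.4911 → s = 2.5089
R = R0 + s = 31 + 2.5089 = 33.5089

33.5089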